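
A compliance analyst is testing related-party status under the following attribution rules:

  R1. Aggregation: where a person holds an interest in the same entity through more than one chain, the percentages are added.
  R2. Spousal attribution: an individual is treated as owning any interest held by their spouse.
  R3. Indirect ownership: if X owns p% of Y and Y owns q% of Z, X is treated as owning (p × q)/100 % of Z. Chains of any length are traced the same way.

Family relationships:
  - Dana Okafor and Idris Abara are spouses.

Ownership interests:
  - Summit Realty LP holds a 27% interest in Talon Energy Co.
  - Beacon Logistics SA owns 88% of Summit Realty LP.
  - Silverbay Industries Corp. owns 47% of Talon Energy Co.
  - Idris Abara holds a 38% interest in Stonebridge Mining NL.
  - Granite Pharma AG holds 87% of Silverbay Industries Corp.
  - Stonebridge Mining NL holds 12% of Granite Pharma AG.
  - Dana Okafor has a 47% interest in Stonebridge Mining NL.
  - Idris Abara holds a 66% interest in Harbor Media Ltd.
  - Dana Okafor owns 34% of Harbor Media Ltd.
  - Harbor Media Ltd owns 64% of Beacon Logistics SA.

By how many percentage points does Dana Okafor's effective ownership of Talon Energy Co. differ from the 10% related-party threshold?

9.37718

By spousal attribution (R2), Dana Okafor is treated as also owning Idris Abara's interest in Harbor Media Ltd, giving 34% + 66% = 100%.
By spousal attribution (R2), Dana Okafor is treated as also owning Idris Abara's interest in Stonebridge Mining NL, giving 47% + 38% = 85%.
Chain via Harbor Media Ltd → Beacon Logistics SA → Summit Realty LP (R3): 100% × 64% × 88% × 27% = 15.2064% of Talon Energy Co.
Chain via Stonebridge Mining NL → Granite Pharma AG → Silverbay Industries Corp. (R3): 85% × 12% × 87% × 47% = 4.17078% of Talon Energy Co.
Aggregating (R1): 15.2064% + 4.17078% = 19.37718%.
19.37718% exceeds the 10% threshold by 9.37718 percentage points.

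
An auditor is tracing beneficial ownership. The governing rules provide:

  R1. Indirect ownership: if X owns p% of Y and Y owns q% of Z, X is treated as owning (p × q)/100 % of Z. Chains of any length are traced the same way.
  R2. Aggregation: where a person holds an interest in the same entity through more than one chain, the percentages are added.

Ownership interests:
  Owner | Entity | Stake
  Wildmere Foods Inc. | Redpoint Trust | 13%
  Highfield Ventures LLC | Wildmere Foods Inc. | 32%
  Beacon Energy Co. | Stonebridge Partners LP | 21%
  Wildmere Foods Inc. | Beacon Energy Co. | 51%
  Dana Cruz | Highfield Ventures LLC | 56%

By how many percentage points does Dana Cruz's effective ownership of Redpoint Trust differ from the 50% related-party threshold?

47.6704

Chain via Highfield Ventures LLC → Wildmere Foods Inc. (R1): 56% × 32% × 13% = 2.3296% of Redpoint Trust.
2.3296% falls short of the 50% threshold by 47.6704 percentage points.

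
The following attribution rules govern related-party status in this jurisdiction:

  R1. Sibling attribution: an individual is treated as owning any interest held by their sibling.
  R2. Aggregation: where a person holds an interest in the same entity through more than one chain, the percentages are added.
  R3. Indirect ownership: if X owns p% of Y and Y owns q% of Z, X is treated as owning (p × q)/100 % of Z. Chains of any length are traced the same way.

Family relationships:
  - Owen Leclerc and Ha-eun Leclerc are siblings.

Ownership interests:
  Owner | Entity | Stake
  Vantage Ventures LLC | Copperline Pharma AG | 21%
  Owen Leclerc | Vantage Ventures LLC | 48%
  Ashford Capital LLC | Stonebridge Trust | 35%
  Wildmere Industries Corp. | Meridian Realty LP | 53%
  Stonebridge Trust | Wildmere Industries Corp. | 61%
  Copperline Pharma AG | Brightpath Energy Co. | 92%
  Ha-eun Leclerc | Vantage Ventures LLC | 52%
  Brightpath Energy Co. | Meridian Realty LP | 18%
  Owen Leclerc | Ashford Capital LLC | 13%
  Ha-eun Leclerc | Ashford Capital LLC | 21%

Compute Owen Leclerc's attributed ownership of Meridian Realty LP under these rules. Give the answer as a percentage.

7.32487%

By sibling attribution (R1), Owen Leclerc is treated as also owning Ha-eun Leclerc's interest in Vantage Ventures LLC, giving 48% + 52% = 100%.
By sibling attribution (R1), Owen Leclerc is treated as also owning Ha-eun Leclerc's interest in Ashford Capital LLC, giving 13% + 21% = 34%.
Chain via Vantage Ventures LLC → Copperline Pharma AG → Brightpath Energy Co. (R3): 100% × 21% × 92% × 18% = 3.4776% of Meridian Realty LP.
Chain via Ashford Capital LLC → Stonebridge Trust → Wildmere Industries Corp. (R3): 34% × 35% × 61% × 53% = 3.84727% of Meridian Realty LP.
Aggregating (R2): 3.4776% + 3.84727% = 7.32487%.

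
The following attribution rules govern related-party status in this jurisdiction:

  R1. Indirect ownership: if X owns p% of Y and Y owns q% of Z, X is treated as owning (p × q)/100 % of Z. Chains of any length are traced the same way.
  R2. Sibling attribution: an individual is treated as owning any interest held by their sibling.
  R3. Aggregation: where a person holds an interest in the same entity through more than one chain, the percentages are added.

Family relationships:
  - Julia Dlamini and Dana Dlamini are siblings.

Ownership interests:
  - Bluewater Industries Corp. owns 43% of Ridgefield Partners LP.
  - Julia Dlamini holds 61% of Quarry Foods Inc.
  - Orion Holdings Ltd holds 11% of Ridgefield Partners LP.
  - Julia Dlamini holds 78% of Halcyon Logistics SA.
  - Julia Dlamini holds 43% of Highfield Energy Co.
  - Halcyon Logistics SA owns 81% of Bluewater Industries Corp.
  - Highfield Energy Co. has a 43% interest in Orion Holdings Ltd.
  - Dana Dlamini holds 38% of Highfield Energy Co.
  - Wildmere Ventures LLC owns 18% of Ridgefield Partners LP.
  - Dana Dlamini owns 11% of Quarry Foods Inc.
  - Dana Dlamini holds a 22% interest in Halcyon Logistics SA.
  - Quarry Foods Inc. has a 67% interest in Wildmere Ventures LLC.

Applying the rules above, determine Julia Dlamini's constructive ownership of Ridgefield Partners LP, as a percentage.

47.3445%

By sibling attribution (R2), Julia Dlamini is treated as also owning Dana Dlamini's interest in Highfield Energy Co, giving 43% + 38% = 81%.
By sibling attribution (R2), Julia Dlamini is treated as also owning Dana Dlamini's interest in Halcyon Logistics SA, giving 78% + 22% = 100%.
By sibling attribution (R2), Julia Dlamini is treated as also owning Dana Dlamini's interest in Quarry Foods Inc, giving 61% + 11% = 72%.
Chain via Highfield Energy Co. → Orion Holdings Ltd (R1): 81% × 43% × 11% = 3.8313% of Ridgefield Partners LP.
Chain via Halcyon Logistics SA → Bluewater Industries Corp. (R1): 100% × 81% × 43% = 34.83% of Ridgefield Partners LP.
Chain via Quarry Foods Inc. → Wildmere Ventures LLC (R1): 72% × 67% × 18% = 8.6832% of Ridgefield Partners LP.
Aggregating (R3): 3.8313% + 34.83% + 8.6832% = 47.3445%.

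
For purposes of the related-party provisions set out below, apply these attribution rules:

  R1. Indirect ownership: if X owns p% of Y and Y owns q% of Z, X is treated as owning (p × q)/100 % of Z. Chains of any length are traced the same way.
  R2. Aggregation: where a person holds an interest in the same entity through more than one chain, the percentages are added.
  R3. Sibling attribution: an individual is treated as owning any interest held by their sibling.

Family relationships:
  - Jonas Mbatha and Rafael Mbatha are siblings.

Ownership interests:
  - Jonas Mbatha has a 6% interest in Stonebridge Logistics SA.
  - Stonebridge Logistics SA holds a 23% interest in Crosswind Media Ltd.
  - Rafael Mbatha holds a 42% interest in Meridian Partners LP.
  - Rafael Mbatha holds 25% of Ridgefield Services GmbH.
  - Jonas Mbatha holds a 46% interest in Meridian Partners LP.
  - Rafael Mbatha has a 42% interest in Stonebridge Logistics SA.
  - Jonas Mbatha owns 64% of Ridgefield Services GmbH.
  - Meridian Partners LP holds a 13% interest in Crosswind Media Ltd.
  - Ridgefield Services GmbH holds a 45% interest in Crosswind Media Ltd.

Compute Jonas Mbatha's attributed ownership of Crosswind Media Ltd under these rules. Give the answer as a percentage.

62.53%

By sibling attribution (R3), Jonas Mbatha is treated as also owning Rafael Mbatha's interest in Ridgefield Services GmbH, giving 64% + 25% = 89%.
By sibling attribution (R3), Jonas Mbatha is treated as also owning Rafael Mbatha's interest in Meridian Partners LP, giving 46% + 42% = 88%.
By sibling attribution (R3), Jonas Mbatha is treated as also owning Rafael Mbatha's interest in Stonebridge Logistics SA, giving 6% + 42% = 48%.
Chain via Ridgefield Services GmbH (R1): 89% × 45% = 40.05% of Crosswind Media Ltd.
Chain via Meridian Partners LP (R1): 88% × 13% = 11.44% of Crosswind Media Ltd.
Chain via Stonebridge Logistics SA (R1): 48% × 23% = 11.04% of Crosswind Media Ltd.
Aggregating (R2): 40.05% + 11.44% + 11.04% = 62.53%.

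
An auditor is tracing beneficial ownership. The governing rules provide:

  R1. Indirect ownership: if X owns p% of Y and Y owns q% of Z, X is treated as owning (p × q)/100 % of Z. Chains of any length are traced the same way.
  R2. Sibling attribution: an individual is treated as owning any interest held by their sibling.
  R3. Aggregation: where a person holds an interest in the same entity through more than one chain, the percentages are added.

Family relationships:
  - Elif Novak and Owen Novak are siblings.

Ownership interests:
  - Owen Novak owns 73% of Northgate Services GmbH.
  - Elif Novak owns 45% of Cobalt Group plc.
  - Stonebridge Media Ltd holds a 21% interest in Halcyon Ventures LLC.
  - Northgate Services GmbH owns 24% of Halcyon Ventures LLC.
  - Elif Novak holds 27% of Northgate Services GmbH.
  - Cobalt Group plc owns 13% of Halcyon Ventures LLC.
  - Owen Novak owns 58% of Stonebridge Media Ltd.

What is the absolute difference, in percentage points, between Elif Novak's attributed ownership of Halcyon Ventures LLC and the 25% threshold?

17.03

By sibling attribution (R2), Elif Novak is treated as also owning Owen Novak's interest in Northgate Services GmbH, giving 27% + 73% = 100%.
By sibling attribution (R2), Elif Novak is treated as owning Owen Novak's 58% interest in Stonebridge Media Ltd.
Chain via Northgate Services GmbH (R1): 100% × 24% = 24% of Halcyon Ventures LLC.
Chain via Cobalt Group plc (R1): 45% × 13% = 5.85% of Halcyon Ventures LLC.
Chain via Stonebridge Media Ltd (R1): 58% × 21% = 12.18% of Halcyon Ventures LLC.
Aggregating (R3): 24% + 5.85% + 12.18% = 42.03%.
42.03% exceeds the 25% threshold by 17.03 percentage points.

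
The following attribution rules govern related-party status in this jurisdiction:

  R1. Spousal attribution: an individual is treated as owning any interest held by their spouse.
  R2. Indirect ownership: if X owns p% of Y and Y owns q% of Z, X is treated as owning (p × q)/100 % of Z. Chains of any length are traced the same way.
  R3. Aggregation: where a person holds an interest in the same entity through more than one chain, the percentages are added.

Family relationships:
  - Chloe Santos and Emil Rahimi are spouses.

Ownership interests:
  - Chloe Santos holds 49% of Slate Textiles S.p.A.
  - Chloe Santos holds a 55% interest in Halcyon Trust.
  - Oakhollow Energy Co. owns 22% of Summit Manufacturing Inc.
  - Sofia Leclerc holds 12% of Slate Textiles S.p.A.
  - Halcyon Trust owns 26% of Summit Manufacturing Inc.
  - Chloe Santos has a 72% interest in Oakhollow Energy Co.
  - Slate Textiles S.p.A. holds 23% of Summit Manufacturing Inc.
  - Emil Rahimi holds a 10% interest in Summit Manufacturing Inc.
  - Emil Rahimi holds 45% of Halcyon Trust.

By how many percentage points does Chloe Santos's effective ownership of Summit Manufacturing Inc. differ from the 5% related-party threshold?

By spousal attribution (R1), Chloe Santos is treated as also owning Emil Rahimi's interest in Halcyon Trust, giving 55% + 45% = 100%.
By spousal attribution (R1), Chloe Santos is treated as owning Emil Rahimi's 10% interest in Summit Manufacturing Inc.
Chain via Slate Textiles S.p.A. (R2): 49% × 23% = 11.27% of Summit Manufacturing Inc.
Chain via Halcyon Trust (R2): 100% × 26% = 26% of Summit Manufacturing Inc.
Chain via Oakhollow Energy Co. (R2): 72% × 22% = 15.84% of Summit Manufacturing Inc.
Direct interest in Summit Manufacturing Inc: 10%.
Aggregating (R3): 11.27% + 26% + 15.84% + 10% = 63.11%.
63.11% exceeds the 5% threshold by 58.11 percentage points.

58.11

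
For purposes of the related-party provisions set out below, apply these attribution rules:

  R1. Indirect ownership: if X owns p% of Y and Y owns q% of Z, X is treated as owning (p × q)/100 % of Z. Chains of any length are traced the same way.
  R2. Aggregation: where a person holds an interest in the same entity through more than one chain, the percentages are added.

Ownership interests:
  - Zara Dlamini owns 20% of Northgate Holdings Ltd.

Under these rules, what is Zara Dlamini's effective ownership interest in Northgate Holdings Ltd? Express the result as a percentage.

20%

Direct interest in Northgate Holdings Ltd: 20%.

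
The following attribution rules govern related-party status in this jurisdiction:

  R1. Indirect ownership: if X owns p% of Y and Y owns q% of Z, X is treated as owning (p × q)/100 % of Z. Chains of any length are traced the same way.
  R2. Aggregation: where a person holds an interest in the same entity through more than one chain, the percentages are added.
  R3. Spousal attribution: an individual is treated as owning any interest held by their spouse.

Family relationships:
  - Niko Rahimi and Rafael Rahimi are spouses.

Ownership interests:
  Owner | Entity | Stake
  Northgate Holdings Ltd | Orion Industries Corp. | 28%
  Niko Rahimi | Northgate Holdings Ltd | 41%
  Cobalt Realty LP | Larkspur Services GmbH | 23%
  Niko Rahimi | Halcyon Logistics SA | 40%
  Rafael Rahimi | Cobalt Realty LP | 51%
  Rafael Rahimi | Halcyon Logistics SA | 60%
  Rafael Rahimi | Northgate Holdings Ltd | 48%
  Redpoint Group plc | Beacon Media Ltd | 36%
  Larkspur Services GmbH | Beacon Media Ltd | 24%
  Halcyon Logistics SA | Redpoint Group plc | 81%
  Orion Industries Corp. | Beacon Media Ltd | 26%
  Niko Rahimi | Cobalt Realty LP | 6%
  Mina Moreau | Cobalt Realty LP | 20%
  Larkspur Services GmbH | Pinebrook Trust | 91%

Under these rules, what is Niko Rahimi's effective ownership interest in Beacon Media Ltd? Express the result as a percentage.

By spousal attribution (R3), Niko Rahimi is treated as also owning Rafael Rahimi's interest in Cobalt Realty LP, giving 6% + 51% = 57%.
By spousal attribution (R3), Niko Rahimi is treated as also owning Rafael Rahimi's interest in Halcyon Logistics SA, giving 40% + 60% = 100%.
By spousal attribution (R3), Niko Rahimi is treated as also owning Rafael Rahimi's interest in Northgate Holdings Ltd, giving 41% + 48% = 89%.
Chain via Cobalt Realty LP → Larkspur Services GmbH (R1): 57% × 23% × 24% = 3.1464% of Beacon Media Ltd.
Chain via Halcyon Logistics SA → Redpoint Group plc (R1): 100% × 81% × 36% = 29.16% of Beacon Media Ltd.
Chain via Northgate Holdings Ltd → Orion Industries Corp. (R1): 89% × 28% × 26% = 6.4792% of Beacon Media Ltd.
Aggregating (R2): 3.1464% + 29.16% + 6.4792% = 38.7856%.

38.7856%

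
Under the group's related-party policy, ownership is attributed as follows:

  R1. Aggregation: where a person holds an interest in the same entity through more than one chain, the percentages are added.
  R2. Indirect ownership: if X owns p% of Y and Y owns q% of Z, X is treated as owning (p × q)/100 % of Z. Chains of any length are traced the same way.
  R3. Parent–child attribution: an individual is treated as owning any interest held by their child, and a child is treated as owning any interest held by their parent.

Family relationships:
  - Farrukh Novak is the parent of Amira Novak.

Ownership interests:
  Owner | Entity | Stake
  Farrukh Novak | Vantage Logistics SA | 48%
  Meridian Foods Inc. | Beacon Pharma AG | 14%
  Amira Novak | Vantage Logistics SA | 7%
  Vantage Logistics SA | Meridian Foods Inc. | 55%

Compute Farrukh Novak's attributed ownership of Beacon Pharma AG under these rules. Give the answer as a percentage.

By parent–child attribution (R3), Farrukh Novak is treated as also owning Amira Novak's interest in Vantage Logistics SA, giving 48% + 7% = 55%.
Chain via Vantage Logistics SA → Meridian Foods Inc. (R2): 55% × 55% × 14% = 4.235% of Beacon Pharma AG.

4.235%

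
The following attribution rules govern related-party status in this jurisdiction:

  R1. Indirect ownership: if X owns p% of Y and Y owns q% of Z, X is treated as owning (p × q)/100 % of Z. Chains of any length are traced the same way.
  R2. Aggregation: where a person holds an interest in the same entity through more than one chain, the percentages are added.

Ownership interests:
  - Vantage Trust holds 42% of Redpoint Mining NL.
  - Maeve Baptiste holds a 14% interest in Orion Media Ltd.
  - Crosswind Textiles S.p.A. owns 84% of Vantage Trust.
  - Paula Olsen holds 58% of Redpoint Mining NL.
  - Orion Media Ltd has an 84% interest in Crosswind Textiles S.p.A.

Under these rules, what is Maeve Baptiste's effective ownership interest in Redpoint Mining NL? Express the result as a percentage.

Chain via Orion Media Ltd → Crosswind Textiles S.p.A. → Vantage Trust (R1): 14% × 84% × 84% × 42% = 4.148928% of Redpoint Mining NL.

4.148928%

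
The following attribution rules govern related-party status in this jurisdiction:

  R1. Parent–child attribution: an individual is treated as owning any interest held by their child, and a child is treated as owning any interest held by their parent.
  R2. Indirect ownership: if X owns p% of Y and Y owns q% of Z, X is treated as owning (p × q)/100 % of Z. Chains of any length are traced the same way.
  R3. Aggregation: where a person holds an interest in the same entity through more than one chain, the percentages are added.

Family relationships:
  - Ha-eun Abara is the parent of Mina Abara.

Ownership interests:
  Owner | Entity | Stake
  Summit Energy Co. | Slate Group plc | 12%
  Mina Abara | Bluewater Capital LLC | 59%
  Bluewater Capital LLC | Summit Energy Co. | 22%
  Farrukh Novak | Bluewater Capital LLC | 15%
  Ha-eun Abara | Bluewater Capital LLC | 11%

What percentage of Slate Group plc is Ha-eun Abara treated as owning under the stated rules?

By parent–child attribution (R1), Ha-eun Abara is treated as also owning Mina Abara's interest in Bluewater Capital LLC, giving 11% + 59% = 70%.
Chain via Bluewater Capital LLC → Summit Energy Co. (R2): 70% × 22% × 12% = 1.848% of Slate Group plc.

1.848%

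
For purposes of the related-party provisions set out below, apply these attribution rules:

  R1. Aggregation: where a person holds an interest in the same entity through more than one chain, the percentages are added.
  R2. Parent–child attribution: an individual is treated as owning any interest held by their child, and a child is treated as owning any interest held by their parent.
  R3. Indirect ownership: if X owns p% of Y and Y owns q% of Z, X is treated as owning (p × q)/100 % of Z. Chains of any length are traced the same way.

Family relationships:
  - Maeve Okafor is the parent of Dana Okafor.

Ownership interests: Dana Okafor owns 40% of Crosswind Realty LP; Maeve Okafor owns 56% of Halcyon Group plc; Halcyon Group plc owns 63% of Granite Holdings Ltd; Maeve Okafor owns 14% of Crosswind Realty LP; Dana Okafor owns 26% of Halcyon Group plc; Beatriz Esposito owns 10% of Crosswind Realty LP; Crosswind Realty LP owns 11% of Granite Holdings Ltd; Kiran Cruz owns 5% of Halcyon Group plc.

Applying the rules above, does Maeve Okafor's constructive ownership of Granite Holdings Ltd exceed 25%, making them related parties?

By parent–child attribution (R2), Maeve Okafor is treated as also owning Dana Okafor's interest in Halcyon Group plc, giving 56% + 26% = 82%.
By parent–child attribution (R2), Maeve Okafor is treated as also owning Dana Okafor's interest in Crosswind Realty LP, giving 14% + 40% = 54%.
Chain via Halcyon Group plc (R3): 82% × 63% = 51.66% of Granite Holdings Ltd.
Chain via Crosswind Realty LP (R3): 54% × 11% = 5.94% of Granite Holdings Ltd.
Aggregating (R1): 51.66% + 5.94% = 57.6%.
57.6% exceeds the 25% threshold, so Maeve is a related party to Granite Holdings Ltd.

Yes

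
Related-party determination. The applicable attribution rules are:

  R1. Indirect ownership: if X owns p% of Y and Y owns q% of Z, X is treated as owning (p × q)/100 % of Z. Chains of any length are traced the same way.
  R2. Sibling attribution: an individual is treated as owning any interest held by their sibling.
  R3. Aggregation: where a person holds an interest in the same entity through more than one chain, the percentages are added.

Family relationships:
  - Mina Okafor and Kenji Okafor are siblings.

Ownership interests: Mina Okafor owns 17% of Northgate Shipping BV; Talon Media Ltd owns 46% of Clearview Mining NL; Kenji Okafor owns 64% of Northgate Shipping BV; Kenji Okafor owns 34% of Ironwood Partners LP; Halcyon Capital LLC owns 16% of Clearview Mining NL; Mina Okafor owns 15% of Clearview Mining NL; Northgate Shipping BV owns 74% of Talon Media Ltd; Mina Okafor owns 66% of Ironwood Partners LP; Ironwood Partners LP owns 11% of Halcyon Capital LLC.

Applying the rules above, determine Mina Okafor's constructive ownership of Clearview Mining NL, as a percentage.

By sibling attribution (R2), Mina Okafor is treated as also owning Kenji Okafor's interest in Ironwood Partners LP, giving 66% + 34% = 100%.
By sibling attribution (R2), Mina Okafor is treated as also owning Kenji Okafor's interest in Northgate Shipping BV, giving 17% + 64% = 81%.
Chain via Ironwood Partners LP → Halcyon Capital LLC (R1): 100% × 11% × 16% = 1.76% of Clearview Mining NL.
Chain via Northgate Shipping BV → Talon Media Ltd (R1): 81% × 74% × 46% = 27.5724% of Clearview Mining NL.
Direct interest in Clearview Mining NL: 15%.
Aggregating (R3): 1.76% + 27.5724% + 15% = 44.3324%.

44.3324%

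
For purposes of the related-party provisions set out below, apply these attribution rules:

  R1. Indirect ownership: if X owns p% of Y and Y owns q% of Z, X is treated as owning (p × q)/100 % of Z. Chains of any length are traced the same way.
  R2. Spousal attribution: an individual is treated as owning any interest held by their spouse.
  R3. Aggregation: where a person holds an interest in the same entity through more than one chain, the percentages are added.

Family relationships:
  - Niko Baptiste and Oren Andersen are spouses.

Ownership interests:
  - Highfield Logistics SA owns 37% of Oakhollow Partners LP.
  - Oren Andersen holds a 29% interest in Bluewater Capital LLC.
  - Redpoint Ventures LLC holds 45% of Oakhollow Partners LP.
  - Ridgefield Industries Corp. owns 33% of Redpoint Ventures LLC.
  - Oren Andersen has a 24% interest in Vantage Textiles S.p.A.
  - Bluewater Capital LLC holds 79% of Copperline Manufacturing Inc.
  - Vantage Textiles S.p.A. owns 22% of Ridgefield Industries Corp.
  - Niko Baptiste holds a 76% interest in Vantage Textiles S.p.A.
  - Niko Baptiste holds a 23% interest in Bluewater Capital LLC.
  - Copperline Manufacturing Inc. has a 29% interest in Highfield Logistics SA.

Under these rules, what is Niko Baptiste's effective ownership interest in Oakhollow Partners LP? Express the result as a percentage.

7.674884%

By spousal attribution (R2), Niko Baptiste is treated as also owning Oren Andersen's interest in Bluewater Capital LLC, giving 23% + 29% = 52%.
By spousal attribution (R2), Niko Baptiste is treated as also owning Oren Andersen's interest in Vantage Textiles S.p.A, giving 76% + 24% = 100%.
Chain via Bluewater Capital LLC → Copperline Manufacturing Inc. → Highfield Logistics SA (R1): 52% × 79% × 29% × 37% = 4.407884% of Oakhollow Partners LP.
Chain via Vantage Textiles S.p.A. → Ridgefield Industries Corp. → Redpoint Ventures LLC (R1): 100% × 22% × 33% × 45% = 3.267% of Oakhollow Partners LP.
Aggregating (R3): 4.407884% + 3.267% = 7.674884%.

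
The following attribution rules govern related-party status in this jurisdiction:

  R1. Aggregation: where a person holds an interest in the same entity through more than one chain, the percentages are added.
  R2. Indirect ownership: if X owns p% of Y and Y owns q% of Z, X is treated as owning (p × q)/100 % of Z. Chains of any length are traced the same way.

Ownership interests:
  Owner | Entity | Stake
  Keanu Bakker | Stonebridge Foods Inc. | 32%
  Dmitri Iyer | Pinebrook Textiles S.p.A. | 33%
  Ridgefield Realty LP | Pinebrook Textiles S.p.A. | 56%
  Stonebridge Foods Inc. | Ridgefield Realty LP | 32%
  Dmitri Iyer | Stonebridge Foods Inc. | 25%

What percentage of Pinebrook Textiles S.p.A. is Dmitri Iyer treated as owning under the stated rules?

37.48%

Chain via Stonebridge Foods Inc. → Ridgefield Realty LP (R2): 25% × 32% × 56% = 4.48% of Pinebrook Textiles S.p.A.
Direct interest in Pinebrook Textiles S.p.A: 33%.
Aggregating (R1): 4.48% + 33% = 37.48%.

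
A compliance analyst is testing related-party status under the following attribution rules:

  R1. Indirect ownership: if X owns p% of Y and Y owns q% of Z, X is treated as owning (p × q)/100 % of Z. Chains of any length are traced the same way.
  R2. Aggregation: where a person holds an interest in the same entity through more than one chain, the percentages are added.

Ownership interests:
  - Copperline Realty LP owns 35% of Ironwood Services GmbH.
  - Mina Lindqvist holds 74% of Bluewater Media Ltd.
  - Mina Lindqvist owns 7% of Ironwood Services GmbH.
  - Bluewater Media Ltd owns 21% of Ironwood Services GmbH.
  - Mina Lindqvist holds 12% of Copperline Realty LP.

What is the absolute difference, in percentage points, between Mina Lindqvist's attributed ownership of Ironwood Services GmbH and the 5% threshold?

21.74

Chain via Bluewater Media Ltd (R1): 74% × 21% = 15.54% of Ironwood Services GmbH.
Chain via Copperline Realty LP (R1): 12% × 35% = 4.2% of Ironwood Services GmbH.
Direct interest in Ironwood Services GmbH: 7%.
Aggregating (R2): 15.54% + 4.2% + 7% = 26.74%.
26.74% exceeds the 5% threshold by 21.74 percentage points.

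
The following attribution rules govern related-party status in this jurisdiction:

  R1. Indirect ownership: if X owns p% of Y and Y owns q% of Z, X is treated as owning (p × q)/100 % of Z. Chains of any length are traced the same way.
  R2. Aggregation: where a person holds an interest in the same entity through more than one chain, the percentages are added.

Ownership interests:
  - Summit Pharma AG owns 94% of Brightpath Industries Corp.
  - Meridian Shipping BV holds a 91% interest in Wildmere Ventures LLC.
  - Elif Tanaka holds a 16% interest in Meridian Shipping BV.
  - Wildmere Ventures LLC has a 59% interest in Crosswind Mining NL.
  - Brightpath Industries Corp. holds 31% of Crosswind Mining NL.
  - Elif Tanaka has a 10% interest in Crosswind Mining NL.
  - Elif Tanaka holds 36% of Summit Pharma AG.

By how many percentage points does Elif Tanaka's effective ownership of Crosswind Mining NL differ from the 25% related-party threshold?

4.0808

Chain via Summit Pharma AG → Brightpath Industries Corp. (R1): 36% × 94% × 31% = 10.4904% of Crosswind Mining NL.
Chain via Meridian Shipping BV → Wildmere Ventures LLC (R1): 16% × 91% × 59% = 8.5904% of Crosswind Mining NL.
Direct interest in Crosswind Mining NL: 10%.
Aggregating (R2): 10.4904% + 8.5904% + 10% = 29.0808%.
29.0808% exceeds the 25% threshold by 4.0808 percentage points.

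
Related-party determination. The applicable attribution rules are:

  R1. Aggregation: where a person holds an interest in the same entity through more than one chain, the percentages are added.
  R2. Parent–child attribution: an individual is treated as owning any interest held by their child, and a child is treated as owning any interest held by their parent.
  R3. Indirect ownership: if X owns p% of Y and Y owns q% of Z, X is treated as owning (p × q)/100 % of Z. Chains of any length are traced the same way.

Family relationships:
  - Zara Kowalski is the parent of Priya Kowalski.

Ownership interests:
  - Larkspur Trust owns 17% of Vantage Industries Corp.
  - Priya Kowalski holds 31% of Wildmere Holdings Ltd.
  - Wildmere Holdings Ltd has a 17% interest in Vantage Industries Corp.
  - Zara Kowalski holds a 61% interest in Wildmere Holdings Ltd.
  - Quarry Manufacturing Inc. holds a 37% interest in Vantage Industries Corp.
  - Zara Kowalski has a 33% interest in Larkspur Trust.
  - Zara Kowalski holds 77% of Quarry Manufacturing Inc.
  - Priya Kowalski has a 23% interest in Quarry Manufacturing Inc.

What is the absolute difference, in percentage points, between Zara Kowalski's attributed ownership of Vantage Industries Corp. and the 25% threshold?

By parent–child attribution (R2), Zara Kowalski is treated as also owning Priya Kowalski's interest in Quarry Manufacturing Inc, giving 77% + 23% = 100%.
By parent–child attribution (R2), Zara Kowalski is treated as also owning Priya Kowalski's interest in Wildmere Holdings Ltd, giving 61% + 31% = 92%.
Chain via Larkspur Trust (R3): 33% × 17% = 5.61% of Vantage Industries Corp.
Chain via Quarry Manufacturing Inc. (R3): 100% × 37% = 37% of Vantage Industries Corp.
Chain via Wildmere Holdings Ltd (R3): 92% × 17% = 15.64% of Vantage Industries Corp.
Aggregating (R1): 5.61% + 37% + 15.64% = 58.25%.
58.25% exceeds the 25% threshold by 33.25 percentage points.

33.25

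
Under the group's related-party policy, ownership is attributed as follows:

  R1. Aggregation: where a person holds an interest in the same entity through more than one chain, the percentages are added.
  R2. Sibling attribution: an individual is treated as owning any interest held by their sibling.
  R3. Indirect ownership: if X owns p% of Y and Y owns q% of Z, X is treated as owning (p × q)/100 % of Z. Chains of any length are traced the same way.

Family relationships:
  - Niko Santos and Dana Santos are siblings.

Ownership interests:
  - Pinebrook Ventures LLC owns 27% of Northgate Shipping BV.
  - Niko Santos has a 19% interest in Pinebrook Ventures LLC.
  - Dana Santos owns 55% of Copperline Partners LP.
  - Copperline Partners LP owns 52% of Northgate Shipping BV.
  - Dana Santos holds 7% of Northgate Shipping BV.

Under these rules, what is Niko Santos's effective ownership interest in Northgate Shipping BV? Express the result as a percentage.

By sibling attribution (R2), Niko Santos is treated as owning Dana Santos's 55% interest in Copperline Partners LP.
By sibling attribution (R2), Niko Santos is treated as owning Dana Santos's 7% interest in Northgate Shipping BV.
Chain via Pinebrook Ventures LLC (R3): 19% × 27% = 5.13% of Northgate Shipping BV.
Chain via Copperline Partners LP (R3): 55% × 52% = 28.6% of Northgate Shipping BV.
Direct interest in Northgate Shipping BV: 7%.
Aggregating (R1): 5.13% + 28.6% + 7% = 40.73%.

40.73%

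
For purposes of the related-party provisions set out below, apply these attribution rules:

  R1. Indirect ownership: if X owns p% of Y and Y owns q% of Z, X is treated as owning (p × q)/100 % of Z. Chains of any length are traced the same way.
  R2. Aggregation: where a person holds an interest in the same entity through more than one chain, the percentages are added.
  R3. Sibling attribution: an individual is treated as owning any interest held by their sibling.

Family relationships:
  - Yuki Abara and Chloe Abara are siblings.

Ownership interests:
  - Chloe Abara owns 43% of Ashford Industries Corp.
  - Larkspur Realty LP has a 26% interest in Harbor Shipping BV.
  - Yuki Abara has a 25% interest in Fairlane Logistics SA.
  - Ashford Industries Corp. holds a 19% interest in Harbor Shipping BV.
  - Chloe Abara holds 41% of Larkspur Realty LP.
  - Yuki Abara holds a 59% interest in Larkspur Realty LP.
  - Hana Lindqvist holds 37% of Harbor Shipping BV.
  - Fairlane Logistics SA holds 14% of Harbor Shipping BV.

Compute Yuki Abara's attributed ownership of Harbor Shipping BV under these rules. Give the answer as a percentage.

By sibling attribution (R3), Yuki Abara is treated as also owning Chloe Abara's interest in Larkspur Realty LP, giving 59% + 41% = 100%.
By sibling attribution (R3), Yuki Abara is treated as owning Chloe Abara's 43% interest in Ashford Industries Corp.
Chain via Larkspur Realty LP (R1): 100% × 26% = 26% of Harbor Shipping BV.
Chain via Fairlane Logistics SA (R1): 25% × 14% = 3.5% of Harbor Shipping BV.
Chain via Ashford Industries Corp. (R1): 43% × 19% = 8.17% of Harbor Shipping BV.
Aggregating (R2): 26% + 3.5% + 8.17% = 37.67%.

37.67%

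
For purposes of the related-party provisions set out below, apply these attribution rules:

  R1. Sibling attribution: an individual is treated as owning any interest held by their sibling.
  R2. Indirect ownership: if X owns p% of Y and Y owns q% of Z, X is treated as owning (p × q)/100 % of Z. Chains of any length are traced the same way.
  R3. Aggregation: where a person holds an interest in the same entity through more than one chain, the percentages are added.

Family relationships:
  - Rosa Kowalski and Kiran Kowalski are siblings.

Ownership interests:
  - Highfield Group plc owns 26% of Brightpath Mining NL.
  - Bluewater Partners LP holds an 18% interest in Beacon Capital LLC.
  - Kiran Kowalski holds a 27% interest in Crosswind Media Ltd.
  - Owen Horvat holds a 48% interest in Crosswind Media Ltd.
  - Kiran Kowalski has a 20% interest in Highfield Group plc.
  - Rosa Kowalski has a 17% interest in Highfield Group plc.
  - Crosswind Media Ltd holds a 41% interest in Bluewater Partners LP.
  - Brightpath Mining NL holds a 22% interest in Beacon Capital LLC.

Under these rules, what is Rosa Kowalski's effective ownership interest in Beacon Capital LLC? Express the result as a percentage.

By sibling attribution (R1), Rosa Kowalski is treated as also owning Kiran Kowalski's interest in Highfield Group plc, giving 17% + 20% = 37%.
By sibling attribution (R1), Rosa Kowalski is treated as owning Kiran Kowalski's 27% interest in Crosswind Media Ltd.
Chain via Highfield Group plc → Brightpath Mining NL (R2): 37% × 26% × 22% = 2.1164% of Beacon Capital LLC.
Chain via Crosswind Media Ltd → Bluewater Partners LP (R2): 27% × 41% × 18% = 1.9926% of Beacon Capital LLC.
Aggregating (R3): 2.1164% + 1.9926% = 4.109%.

4.109%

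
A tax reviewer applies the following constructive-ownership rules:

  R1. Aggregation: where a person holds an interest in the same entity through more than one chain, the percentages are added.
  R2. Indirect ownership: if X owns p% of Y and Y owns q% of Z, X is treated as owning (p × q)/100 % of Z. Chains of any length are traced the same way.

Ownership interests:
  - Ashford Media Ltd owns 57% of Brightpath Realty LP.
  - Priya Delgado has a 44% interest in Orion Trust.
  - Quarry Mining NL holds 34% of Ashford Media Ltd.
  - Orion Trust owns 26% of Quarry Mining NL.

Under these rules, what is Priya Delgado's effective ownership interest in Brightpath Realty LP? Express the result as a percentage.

2.217072%

Chain via Orion Trust → Quarry Mining NL → Ashford Media Ltd (R2): 44% × 26% × 34% × 57% = 2.217072% of Brightpath Realty LP.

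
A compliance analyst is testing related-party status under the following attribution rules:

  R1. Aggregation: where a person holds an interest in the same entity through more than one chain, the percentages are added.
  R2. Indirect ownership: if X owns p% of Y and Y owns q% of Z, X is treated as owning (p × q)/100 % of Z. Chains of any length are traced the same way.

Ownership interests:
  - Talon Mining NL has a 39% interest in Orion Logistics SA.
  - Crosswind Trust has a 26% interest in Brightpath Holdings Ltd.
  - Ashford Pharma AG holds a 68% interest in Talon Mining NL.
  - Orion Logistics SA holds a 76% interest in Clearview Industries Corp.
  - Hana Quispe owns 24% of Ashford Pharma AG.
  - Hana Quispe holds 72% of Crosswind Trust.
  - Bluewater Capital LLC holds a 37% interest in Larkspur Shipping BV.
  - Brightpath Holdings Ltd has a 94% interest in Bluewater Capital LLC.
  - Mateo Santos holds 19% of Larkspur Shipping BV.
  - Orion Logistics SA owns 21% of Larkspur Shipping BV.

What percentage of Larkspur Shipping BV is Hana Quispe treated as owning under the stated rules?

7.847424%

Chain via Crosswind Trust → Brightpath Holdings Ltd → Bluewater Capital LLC (R2): 72% × 26% × 94% × 37% = 6.510816% of Larkspur Shipping BV.
Chain via Ashford Pharma AG → Talon Mining NL → Orion Logistics SA (R2): 24% × 68% × 39% × 21% = 1.336608% of Larkspur Shipping BV.
Aggregating (R1): 6.510816% + 1.336608% = 7.847424%.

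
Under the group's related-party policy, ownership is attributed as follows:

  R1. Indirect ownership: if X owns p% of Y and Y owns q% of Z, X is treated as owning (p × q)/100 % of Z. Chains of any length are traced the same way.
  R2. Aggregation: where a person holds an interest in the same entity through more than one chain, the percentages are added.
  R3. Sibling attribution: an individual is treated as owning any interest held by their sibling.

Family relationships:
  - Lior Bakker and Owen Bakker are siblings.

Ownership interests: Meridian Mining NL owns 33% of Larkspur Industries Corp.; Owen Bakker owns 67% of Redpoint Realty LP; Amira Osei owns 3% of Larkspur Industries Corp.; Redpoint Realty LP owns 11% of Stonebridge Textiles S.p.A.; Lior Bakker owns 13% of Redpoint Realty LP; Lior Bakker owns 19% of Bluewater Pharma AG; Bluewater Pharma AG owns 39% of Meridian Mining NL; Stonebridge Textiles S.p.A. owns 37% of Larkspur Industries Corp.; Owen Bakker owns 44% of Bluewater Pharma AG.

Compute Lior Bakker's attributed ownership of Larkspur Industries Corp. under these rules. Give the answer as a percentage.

11.3641%

By sibling attribution (R3), Lior Bakker is treated as also owning Owen Bakker's interest in Redpoint Realty LP, giving 13% + 67% = 80%.
By sibling attribution (R3), Lior Bakker is treated as also owning Owen Bakker's interest in Bluewater Pharma AG, giving 19% + 44% = 63%.
Chain via Redpoint Realty LP → Stonebridge Textiles S.p.A. (R1): 80% × 11% × 37% = 3.256% of Larkspur Industries Corp.
Chain via Bluewater Pharma AG → Meridian Mining NL (R1): 63% × 39% × 33% = 8.1081% of Larkspur Industries Corp.
Aggregating (R2): 3.256% + 8.1081% = 11.3641%.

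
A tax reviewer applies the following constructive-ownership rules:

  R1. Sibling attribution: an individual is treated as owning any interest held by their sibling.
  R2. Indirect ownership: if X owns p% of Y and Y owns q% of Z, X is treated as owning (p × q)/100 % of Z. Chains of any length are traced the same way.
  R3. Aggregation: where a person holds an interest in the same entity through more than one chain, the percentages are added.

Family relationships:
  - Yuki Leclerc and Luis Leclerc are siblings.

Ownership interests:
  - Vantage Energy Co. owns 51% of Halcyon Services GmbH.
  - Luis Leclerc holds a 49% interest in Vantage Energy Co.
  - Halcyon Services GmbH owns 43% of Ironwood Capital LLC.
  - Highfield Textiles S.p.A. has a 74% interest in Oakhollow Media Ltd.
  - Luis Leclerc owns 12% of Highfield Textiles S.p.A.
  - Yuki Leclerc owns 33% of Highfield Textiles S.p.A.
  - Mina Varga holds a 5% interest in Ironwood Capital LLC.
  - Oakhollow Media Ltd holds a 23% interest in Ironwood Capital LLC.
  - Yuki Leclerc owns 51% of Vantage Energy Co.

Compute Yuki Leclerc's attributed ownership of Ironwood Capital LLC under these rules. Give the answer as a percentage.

29.589%

By sibling attribution (R1), Yuki Leclerc is treated as also owning Luis Leclerc's interest in Vantage Energy Co, giving 51% + 49% = 100%.
By sibling attribution (R1), Yuki Leclerc is treated as also owning Luis Leclerc's interest in Highfield Textiles S.p.A, giving 33% + 12% = 45%.
Chain via Vantage Energy Co. → Halcyon Services GmbH (R2): 100% × 51% × 43% = 21.93% of Ironwood Capital LLC.
Chain via Highfield Textiles S.p.A. → Oakhollow Media Ltd (R2): 45% × 74% × 23% = 7.659% of Ironwood Capital LLC.
Aggregating (R3): 21.93% + 7.659% = 29.589%.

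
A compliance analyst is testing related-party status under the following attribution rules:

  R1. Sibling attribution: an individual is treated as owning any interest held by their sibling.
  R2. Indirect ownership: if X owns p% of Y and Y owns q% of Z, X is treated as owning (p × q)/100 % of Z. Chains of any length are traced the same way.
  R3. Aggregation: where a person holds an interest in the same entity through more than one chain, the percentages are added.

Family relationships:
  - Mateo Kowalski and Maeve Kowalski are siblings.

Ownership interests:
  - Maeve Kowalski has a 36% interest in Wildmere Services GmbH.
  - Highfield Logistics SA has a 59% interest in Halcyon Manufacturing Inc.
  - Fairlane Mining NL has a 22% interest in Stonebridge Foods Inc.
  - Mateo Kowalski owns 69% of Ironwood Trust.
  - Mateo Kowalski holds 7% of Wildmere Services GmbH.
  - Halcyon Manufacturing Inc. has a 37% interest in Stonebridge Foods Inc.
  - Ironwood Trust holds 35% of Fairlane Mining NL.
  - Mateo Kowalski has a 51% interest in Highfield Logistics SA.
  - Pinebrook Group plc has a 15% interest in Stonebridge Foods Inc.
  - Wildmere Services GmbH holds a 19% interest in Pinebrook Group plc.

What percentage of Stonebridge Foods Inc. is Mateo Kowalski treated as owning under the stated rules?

17.6718%

By sibling attribution (R1), Mateo Kowalski is treated as also owning Maeve Kowalski's interest in Wildmere Services GmbH, giving 7% + 36% = 43%.
Chain via Ironwood Trust → Fairlane Mining NL (R2): 69% × 35% × 22% = 5.313% of Stonebridge Foods Inc.
Chain via Wildmere Services GmbH → Pinebrook Group plc (R2): 43% × 19% × 15% = 1.2255% of Stonebridge Foods Inc.
Chain via Highfield Logistics SA → Halcyon Manufacturing Inc. (R2): 51% × 59% × 37% = 11.1333% of Stonebridge Foods Inc.
Aggregating (R3): 5.313% + 1.2255% + 11.1333% = 17.6718%.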